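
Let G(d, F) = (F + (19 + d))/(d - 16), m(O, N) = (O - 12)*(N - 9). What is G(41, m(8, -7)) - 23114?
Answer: -577726/25 ≈ -23109.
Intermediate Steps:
m(O, N) = (-12 + O)*(-9 + N)
G(d, F) = (19 + F + d)/(-16 + d)
G(41, m(8, -7)) - 23114 = (19 + (108 - 12*(-7) - 9*8 - 7*8) + 41)/(-16 + 41) - 23114 = (19 + (108 + 84 - 72 - 56) + 41)/25 - 23114 = (19 + 64 + 41)/25 - 23114 = (1/25)*124 - 23114 = 124/25 - 23114 = -577726/25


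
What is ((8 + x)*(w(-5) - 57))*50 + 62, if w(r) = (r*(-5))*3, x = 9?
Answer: 15362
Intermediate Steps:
w(r) = -15*r (w(r) = -5*r*3 = -15*r)
((8 + x)*(w(-5) - 57))*50 + 62 = ((8 + 9)*(-15*(-5) - 57))*50 + 62 = (17*(75 - 57))*50 + 62 = (17*18)*50 + 62 = 306*50 + 62 = 15300 + 62 = 15362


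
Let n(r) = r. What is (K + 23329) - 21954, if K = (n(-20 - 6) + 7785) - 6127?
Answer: 3007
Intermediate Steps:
K = 1632 (K = ((-20 - 6) + 7785) - 6127 = (-26 + 7785) - 6127 = 7759 - 6127 = 1632)
(K + 23329) - 21954 = (1632 + 23329) - 21954 = 24961 - 21954 = 3007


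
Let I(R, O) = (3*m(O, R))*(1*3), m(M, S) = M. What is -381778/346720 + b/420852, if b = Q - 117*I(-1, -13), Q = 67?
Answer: -19487819317/18239725680 ≈ -1.0684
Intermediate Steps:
I(R, O) = 9*O (I(R, O) = (3*O)*(1*3) = (3*O)*3 = 9*O)
b = 13756 (b = 67 - 1053*(-13) = 67 - 117*(-117) = 67 + 13689 = 13756)
-381778/346720 + b/420852 = -381778/346720 + 13756/420852 = -381778*1/346720 + 13756*(1/420852) = -190889/173360 + 3439/105213 = -19487819317/18239725680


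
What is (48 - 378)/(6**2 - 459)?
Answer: 110/141 ≈ 0.78014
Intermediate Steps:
(48 - 378)/(6**2 - 459) = -330/(36 - 459) = -330/(-423) = -330*(-1/423) = 110/141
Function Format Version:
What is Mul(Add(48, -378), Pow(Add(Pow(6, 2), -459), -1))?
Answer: Rational(110, 141) ≈ 0.78014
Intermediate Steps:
Mul(Add(48, -378), Pow(Add(Pow(6, 2), -459), -1)) = Mul(-330, Pow(Add(36, -459), -1)) = Mul(-330, Pow(-423, -1)) = Mul(-330, Rational(-1, 423)) = Rational(110, 141)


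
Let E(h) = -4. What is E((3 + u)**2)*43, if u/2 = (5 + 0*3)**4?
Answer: -172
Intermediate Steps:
u = 1250 (u = 2*(5 + 0*3)**4 = 2*(5 + 0)**4 = 2*5**4 = 2*625 = 1250)
E((3 + u)**2)*43 = -4*43 = -172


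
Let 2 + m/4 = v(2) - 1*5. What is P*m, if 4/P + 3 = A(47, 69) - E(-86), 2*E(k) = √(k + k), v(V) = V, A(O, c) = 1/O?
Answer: 526400/114587 - 176720*I*√43/114587 ≈ 4.5939 - 10.113*I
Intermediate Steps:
E(k) = √2*√k/2 (E(k) = √(k + k)/2 = √(2*k)/2 = (√2*√k)/2 = √2*√k/2)
m = -20 (m = -8 + 4*(2 - 1*5) = -8 + 4*(2 - 5) = -8 + 4*(-3) = -8 - 12 = -20)
P = 4/(-140/47 - I*√43) (P = 4/(-3 + (1/47 - √2*√(-86)/2)) = 4/(-3 + (1/47 - √2*I*√86/2)) = 4/(-3 + (1/47 - I*√43)) = 4/(-140/47 - I*√43) ≈ -0.22969 + 0.50566*I)
P*m = (-26320/114587 + 8836*I*√43/114587)*(-20) = 526400/114587 - 176720*I*√43/114587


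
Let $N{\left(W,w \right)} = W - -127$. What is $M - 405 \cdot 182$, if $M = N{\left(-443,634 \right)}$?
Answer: $-74026$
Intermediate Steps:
$N{\left(W,w \right)} = 127 + W$ ($N{\left(W,w \right)} = W + 127 = 127 + W$)
$M = -316$ ($M = 127 - 443 = -316$)
$M - 405 \cdot 182 = -316 - 405 \cdot 182 = -316 - 73710 = -74026$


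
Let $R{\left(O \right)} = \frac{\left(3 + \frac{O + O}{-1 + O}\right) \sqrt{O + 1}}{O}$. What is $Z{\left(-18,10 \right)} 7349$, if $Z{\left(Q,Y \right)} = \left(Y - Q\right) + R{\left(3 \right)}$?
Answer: $235168$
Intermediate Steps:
$R{\left(O \right)} = \frac{\sqrt{1 + O} \left(3 + \frac{2 O}{-1 + O}\right)}{O}$ ($R{\left(O \right)} = \frac{\left(3 + \frac{2 O}{-1 + O}\right) \sqrt{1 + O}}{O} = \frac{\sqrt{1 + O} \left(3 + \frac{2 O}{-1 + O}\right)}{O}$)
$Z{\left(Q,Y \right)} = 4 + Y - Q$ ($Z{\left(Q,Y \right)} = \left(Y - Q\right) + \frac{\sqrt{1 + 3} \left(-3 + 5 \cdot 3\right)}{3 \left(-1 + 3\right)} = \left(Y - Q\right) + \frac{\sqrt{4} \left(-3 + 15\right)}{3 \cdot 2} = \left(Y - Q\right) + \frac{1}{3} \cdot 2 \cdot \frac{1}{2} \cdot 12 = \left(Y - Q\right) + 4 = 4 + Y - Q$)
$Z{\left(-18,10 \right)} 7349 = \left(4 + 10 - -18\right) 7349 = \left(4 + 10 + 18\right) 7349 = 32 \cdot 7349 = 235168$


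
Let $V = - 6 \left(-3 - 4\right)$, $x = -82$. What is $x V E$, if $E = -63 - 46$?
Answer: $375396$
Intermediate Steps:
$E = -109$
$V = 42$ ($V = \left(-6\right) \left(-7\right) = 42$)
$x V E = \left(-82\right) 42 \left(-109\right) = \left(-3444\right) \left(-109\right) = 375396$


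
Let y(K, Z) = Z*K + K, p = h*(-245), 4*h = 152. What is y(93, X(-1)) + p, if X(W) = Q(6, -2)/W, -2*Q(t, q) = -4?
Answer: -9403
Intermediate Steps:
h = 38 (h = (¼)*152 = 38)
Q(t, q) = 2 (Q(t, q) = -½*(-4) = 2)
p = -9310 (p = 38*(-245) = -9310)
X(W) = 2/W
y(K, Z) = K + K*Z (y(K, Z) = K*Z + K = K + K*Z)
y(93, X(-1)) + p = 93*(1 + 2/(-1)) - 9310 = 93*(1 + 2*(-1)) - 9310 = 93*(1 - 2) - 9310 = 93*(-1) - 9310 = -93 - 9310 = -9403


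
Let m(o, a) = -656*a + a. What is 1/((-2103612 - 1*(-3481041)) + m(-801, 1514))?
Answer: 1/385759 ≈ 2.5923e-6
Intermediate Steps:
m(o, a) = -655*a
1/((-2103612 - 1*(-3481041)) + m(-801, 1514)) = 1/((-2103612 - 1*(-3481041)) - 655*1514) = 1/((-2103612 + 3481041) - 991670) = 1/(1377429 - 991670) = 1/385759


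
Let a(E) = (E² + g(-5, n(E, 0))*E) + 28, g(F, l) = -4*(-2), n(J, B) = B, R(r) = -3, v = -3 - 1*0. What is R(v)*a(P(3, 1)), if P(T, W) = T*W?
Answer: -183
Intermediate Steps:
v = -3 (v = -3 + 0 = -3)
g(F, l) = 8
a(E) = 28 + E² + 8*E (a(E) = (E² + 8*E) + 28 = 28 + E² + 8*E)
R(v)*a(P(3, 1)) = -3*(28 + (3*1)² + 8*(3*1)) = -3*(28 + 3² + 8*3) = -3*(28 + 9 + 24) = -3*61 = -183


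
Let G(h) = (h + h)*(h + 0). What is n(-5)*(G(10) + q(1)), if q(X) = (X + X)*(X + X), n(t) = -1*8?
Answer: -1632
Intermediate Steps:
n(t) = -8
G(h) = 2*h² (G(h) = (2*h)*h = 2*h²)
q(X) = 4*X² (q(X) = (2*X)*(2*X) = 4*X²)
n(-5)*(G(10) + q(1)) = -8*(2*10² + 4*1²) = -8*(2*100 + 4*1) = -8*(200 + 4) = -8*204 = -1632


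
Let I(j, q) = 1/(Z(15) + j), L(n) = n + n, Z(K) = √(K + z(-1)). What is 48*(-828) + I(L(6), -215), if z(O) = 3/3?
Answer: -635903/16 ≈ -39744.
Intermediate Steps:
z(O) = 1 (z(O) = 3*(⅓) = 1)
Z(K) = √(1 + K) (Z(K) = √(K + 1) = √(1 + K))
L(n) = 2*n
I(j, q) = 1/(4 + j) (I(j, q) = 1/(√(1 + 15) + j) = 1/(√16 + j) = 1/(4 + j))
48*(-828) + I(L(6), -215) = 48*(-828) + 1/(4 + 2*6) = -39744 + 1/(4 + 12) = -39744 + 1/16 = -635903/16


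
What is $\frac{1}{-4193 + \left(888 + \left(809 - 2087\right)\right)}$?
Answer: $- \frac{1}{4583} \approx -0.0002182$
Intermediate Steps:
$\frac{1}{-4193 + \left(888 + \left(809 - 2087\right)\right)} = \frac{1}{-4193 + \left(888 - 1278\right)} = \frac{1}{-4193 - 390} = \frac{1}{-4583} = - \frac{1}{4583}$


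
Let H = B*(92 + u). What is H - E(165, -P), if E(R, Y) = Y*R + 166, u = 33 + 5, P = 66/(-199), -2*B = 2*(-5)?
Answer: 85426/199 ≈ 429.28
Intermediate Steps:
B = 5 (B = -(-5) = -1/2*(-10) = 5)
P = -66/199 (P = 66*(-1/199) = -66/199 ≈ -0.33166)
u = 38
E(R, Y) = 166 + R*Y (E(R, Y) = R*Y + 166 = 166 + R*Y)
H = 650 (H = 5*(92 + 38) = 5*130 = 650)
H - E(165, -P) = 650 - (166 + 165*(-1*(-66/199))) = 650 - (166 + 165*(66/199)) = 650 - (166 + 10890/199) = 650 - 1*43924/199 = 650 - 43924/199 = 85426/199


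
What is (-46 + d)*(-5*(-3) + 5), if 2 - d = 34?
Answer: -1560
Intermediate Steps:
d = -32 (d = 2 - 1*34 = 2 - 34 = -32)
(-46 + d)*(-5*(-3) + 5) = (-46 - 32)*(-5*(-3) + 5) = -78*(15 + 5) = -78*20 = -1560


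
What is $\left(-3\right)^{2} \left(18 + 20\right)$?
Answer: $342$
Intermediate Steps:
$\left(-3\right)^{2} \left(18 + 20\right) = 9 \cdot 38 = 342$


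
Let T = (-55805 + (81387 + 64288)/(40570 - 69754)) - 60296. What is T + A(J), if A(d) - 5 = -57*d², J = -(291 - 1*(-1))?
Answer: -145223932171/29184 ≈ -4.9762e+6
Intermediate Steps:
T = -3388437259/29184 (T = (-55805 + 145675/(-29184)) - 60296 = (-55805 + 145675*(-1/29184)) - 60296 = (-55805 - 145675/29184) - 60296 = -1628758795/29184 - 60296 = -3388437259/29184 ≈ -1.1611e+5)
J = -292 (J = -(291 + 1) = -1*292 = -292)
A(d) = 5 - 57*d²
T + A(J) = -3388437259/29184 + (5 - 57*(-292)²) = -3388437259/29184 + (5 - 57*85264) = -3388437259/29184 + (5 - 4860048) = -3388437259/29184 - 4860043 = -145223932171/29184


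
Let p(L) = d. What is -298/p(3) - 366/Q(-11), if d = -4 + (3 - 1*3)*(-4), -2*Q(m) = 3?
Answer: 637/2 ≈ 318.50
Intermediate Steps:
Q(m) = -3/2 (Q(m) = -½*3 = -3/2)
d = -4 (d = -4 + (3 - 3)*(-4) = -4 + 0*(-4) = -4 + 0 = -4)
p(L) = -4
-298/p(3) - 366/Q(-11) = -298/(-4) - 366/(-3/2) = -298*(-¼) - 366*(-⅔) = 149/2 + 244 = 637/2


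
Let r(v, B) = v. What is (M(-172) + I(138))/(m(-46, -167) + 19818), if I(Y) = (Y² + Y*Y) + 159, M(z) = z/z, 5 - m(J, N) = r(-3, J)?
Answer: 19124/9913 ≈ 1.9292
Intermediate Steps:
m(J, N) = 8 (m(J, N) = 5 - 1*(-3) = 5 + 3 = 8)
M(z) = 1
I(Y) = 159 + 2*Y² (I(Y) = (Y² + Y²) + 159 = 2*Y² + 159 = 159 + 2*Y²)
(M(-172) + I(138))/(m(-46, -167) + 19818) = (1 + (159 + 2*138²))/(8 + 19818) = (1 + (159 + 2*19044))/19826 = (1 + (159 + 38088))*(1/19826) = (1 + 38247)*(1/19826) = 38248*(1/19826) = 19124/9913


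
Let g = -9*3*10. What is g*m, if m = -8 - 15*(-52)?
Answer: -208440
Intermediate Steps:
g = -270 (g = -27*10 = -270)
m = 772 (m = -8 + 780 = 772)
g*m = -270*772 = -208440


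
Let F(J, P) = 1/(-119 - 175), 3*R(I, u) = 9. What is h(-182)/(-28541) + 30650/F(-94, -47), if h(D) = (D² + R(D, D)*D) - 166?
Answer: -257185837512/28541 ≈ -9.0111e+6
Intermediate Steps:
R(I, u) = 3 (R(I, u) = (⅓)*9 = 3)
F(J, P) = -1/294 (F(J, P) = 1/(-294) = -1/294)
h(D) = -166 + D² + 3*D (h(D) = (D² + 3*D) - 166 = -166 + D² + 3*D)
h(-182)/(-28541) + 30650/F(-94, -47) = (-166 + (-182)² + 3*(-182))/(-28541) + 30650/(-1/294) = (-166 + 33124 - 546)*(-1/28541) + 30650*(-294) = 32412*(-1/28541) - 9011100 = -32412/28541 - 9011100 = -257185837512/28541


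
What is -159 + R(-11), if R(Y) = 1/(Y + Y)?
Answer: -3499/22 ≈ -159.05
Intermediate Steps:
R(Y) = 1/(2*Y)
-159 + R(-11) = -159 + (½)/(-11) = -159 + (½)*(-1/11) = -159 - 1/22 = -3499/22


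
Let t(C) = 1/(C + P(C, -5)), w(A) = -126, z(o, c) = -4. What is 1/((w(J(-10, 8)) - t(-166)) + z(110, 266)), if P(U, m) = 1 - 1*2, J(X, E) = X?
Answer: -167/21709 ≈ -0.0076927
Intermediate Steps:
P(U, m) = -1 (P(U, m) = 1 - 2 = -1)
t(C) = 1/(-1 + C) (t(C) = 1/(C - 1) = 1/(-1 + C))
1/((w(J(-10, 8)) - t(-166)) + z(110, 266)) = 1/((-126 - 1/(-1 - 166)) - 4) = 1/((-126 - 1/(-167)) - 4) = 1/((-126 - 1*(-1/167)) - 4) = 1/((-126 + 1/167) - 4) = 1/(-21041/167 - 4) = 1/(-21709/167) = -167/21709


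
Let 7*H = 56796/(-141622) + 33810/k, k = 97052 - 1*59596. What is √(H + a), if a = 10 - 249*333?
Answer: I*√10568770459638256419386/357039956 ≈ 287.94*I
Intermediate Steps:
k = 37456 (k = 97052 - 59596 = 37456)
H = 665222211/9283038856 (H = (56796/(-141622) + 33810/37456)/7 = (56796*(-1/141622) + 33810*(1/37456))/7 = (-28398/70811 + 16905/18728)/7 = (⅐)*(665222211/1326148408) = 665222211/9283038856 ≈ 0.071660)
a = -82907 (a = 10 - 82917 = -82907)
√(H + a) = √(665222211/9283038856 - 82907) = √(-769628237212181/9283038856) = I*√10568770459638256419386/357039956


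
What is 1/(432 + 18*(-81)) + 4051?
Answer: 4156325/1026 ≈ 4051.0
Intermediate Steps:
1/(432 + 18*(-81)) + 4051 = 1/(432 - 1458) + 4051 = 1/(-1026) + 4051 = -1/1026 + 4051 = 4156325/1026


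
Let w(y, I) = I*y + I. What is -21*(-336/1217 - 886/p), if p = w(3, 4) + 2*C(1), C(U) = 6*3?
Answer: 11505207/31642 ≈ 363.61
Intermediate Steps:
C(U) = 18
w(y, I) = I + I*y
p = 52 (p = 4*(1 + 3) + 2*18 = 4*4 + 36 = 16 + 36 = 52)
-21*(-336/1217 - 886/p) = -21*(-336/1217 - 886/52) = -21*(-336*1/1217 - 886*1/52) = -21*(-336/1217 - 443/26) = -21*(-547867/31642) = 11505207/31642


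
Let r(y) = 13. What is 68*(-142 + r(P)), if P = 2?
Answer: -8772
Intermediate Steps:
68*(-142 + r(P)) = 68*(-142 + 13) = 68*(-129) = -8772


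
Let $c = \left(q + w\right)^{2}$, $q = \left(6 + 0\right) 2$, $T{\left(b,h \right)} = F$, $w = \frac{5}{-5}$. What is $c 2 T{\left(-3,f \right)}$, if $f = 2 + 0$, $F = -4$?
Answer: $-968$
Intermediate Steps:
$f = 2$
$w = -1$ ($w = 5 \left(- \frac{1}{5}\right) = -1$)
$T{\left(b,h \right)} = -4$
$q = 12$ ($q = 6 \cdot 2 = 12$)
$c = 121$ ($c = \left(12 - 1\right)^{2} = 11^{2} = 121$)
$c 2 T{\left(-3,f \right)} = 121 \cdot 2 \left(-4\right) = 242 \left(-4\right) = -968$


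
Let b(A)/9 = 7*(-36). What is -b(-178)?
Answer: 2268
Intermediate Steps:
b(A) = -2268 (b(A) = 9*(7*(-36)) = 9*(-252) = -2268)
-b(-178) = -1*(-2268) = 2268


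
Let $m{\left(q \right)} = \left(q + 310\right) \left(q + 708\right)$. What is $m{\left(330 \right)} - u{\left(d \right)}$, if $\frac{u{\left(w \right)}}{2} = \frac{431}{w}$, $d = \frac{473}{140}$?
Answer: $\frac{314102680}{473} \approx 6.6407 \cdot 10^{5}$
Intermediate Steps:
$m{\left(q \right)} = \left(310 + q\right) \left(708 + q\right)$
$d = \frac{473}{140}$ ($d = 473 \cdot \frac{1}{140} = \frac{473}{140} \approx 3.3786$)
$u{\left(w \right)} = \frac{862}{w}$ ($u{\left(w \right)} = 2 \frac{431}{w} = \frac{862}{w}$)
$m{\left(330 \right)} - u{\left(d \right)} = \left(219480 + 330^{2} + 1018 \cdot 330\right) - \frac{862}{\frac{473}{140}} = \left(219480 + 108900 + 335940\right) - 862 \cdot \frac{140}{473} = 664320 - \frac{120680}{473} = \frac{314102680}{473}$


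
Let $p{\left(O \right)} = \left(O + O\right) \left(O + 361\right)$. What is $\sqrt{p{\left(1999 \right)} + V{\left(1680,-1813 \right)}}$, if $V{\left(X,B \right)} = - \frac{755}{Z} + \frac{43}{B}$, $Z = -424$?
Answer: $\frac{\sqrt{28446322123596446}}{54908} \approx 3071.7$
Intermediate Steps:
$V{\left(X,B \right)} = \frac{755}{424} + \frac{43}{B}$ ($V{\left(X,B \right)} = - \frac{755}{-424} + \frac{43}{B} = \left(-755\right) \left(- \frac{1}{424}\right) + \frac{43}{B} = \frac{755}{424} + \frac{43}{B}$)
$p{\left(O \right)} = 2 O \left(361 + O\right)$
$\sqrt{p{\left(1999 \right)} + V{\left(1680,-1813 \right)}} = \sqrt{2 \cdot 1999 \left(361 + 1999\right) + \left(\frac{755}{424} + \frac{43}{-1813}\right)} = \sqrt{2 \cdot 1999 \cdot 2360 + \left(\frac{755}{424} + 43 \left(- \frac{1}{1813}\right)\right)} = \sqrt{9435280 + \left(\frac{755}{424} - \frac{43}{1813}\right)} = \sqrt{9435280 + \frac{1350583}{768712}} = \sqrt{\frac{7253014309943}{768712}} = \frac{\sqrt{28446322123596446}}{54908}$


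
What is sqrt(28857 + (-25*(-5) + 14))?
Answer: 2*sqrt(7249) ≈ 170.28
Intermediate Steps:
sqrt(28857 + (-25*(-5) + 14)) = sqrt(28857 + (125 + 14)) = sqrt(28857 + 139) = sqrt(28996) = 2*sqrt(7249)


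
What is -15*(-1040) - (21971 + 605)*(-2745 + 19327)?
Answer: -374339632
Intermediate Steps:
-15*(-1040) - (21971 + 605)*(-2745 + 19327) = 15600 - 22576*16582 = 15600 - 1*374355232 = 15600 - 374355232 = -374339632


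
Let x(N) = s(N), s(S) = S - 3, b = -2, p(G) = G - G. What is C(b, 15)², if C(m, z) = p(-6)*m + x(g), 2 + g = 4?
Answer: 1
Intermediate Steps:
g = 2 (g = -2 + 4 = 2)
p(G) = 0
s(S) = -3 + S
x(N) = -3 + N
C(m, z) = -1 (C(m, z) = 0*m + (-3 + 2) = 0 - 1 = -1)
C(b, 15)² = (-1)² = 1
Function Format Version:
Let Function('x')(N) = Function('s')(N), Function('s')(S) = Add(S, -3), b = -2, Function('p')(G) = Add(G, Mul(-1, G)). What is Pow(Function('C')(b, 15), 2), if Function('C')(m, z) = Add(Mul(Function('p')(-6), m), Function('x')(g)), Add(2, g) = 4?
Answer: 1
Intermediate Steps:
g = 2 (g = Add(-2, 4) = 2)
Function('p')(G) = 0
Function('s')(S) = Add(-3, S)
Function('x')(N) = Add(-3, N)
Function('C')(m, z) = -1 (Function('C')(m, z) = Add(Mul(0, m), Add(-3, 2)) = Add(0, -1) = -1)
Pow(Function('C')(b, 15), 2) = Pow(-1, 2) = 1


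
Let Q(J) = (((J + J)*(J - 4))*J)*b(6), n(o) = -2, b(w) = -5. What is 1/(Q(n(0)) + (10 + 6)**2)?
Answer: 1/496 ≈ 0.0020161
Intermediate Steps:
Q(J) = -10*J**2*(-4 + J) (Q(J) = (((J + J)*(J - 4))*J)*(-5) = (((2*J)*(-4 + J))*J)*(-5) = ((2*J*(-4 + J))*J)*(-5) = (2*J**2*(-4 + J))*(-5) = -10*J**2*(-4 + J))
1/(Q(n(0)) + (10 + 6)**2) = 1/(10*(-2)**2*(4 - 1*(-2)) + (10 + 6)**2) = 1/(10*4*(4 + 2) + 16**2) = 1/(10*4*6 + 256) = 1/(240 + 256) = 1/496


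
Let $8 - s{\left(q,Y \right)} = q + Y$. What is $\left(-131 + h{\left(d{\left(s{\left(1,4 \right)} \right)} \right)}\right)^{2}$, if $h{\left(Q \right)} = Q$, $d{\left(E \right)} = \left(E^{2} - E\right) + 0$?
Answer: $15625$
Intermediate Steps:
$s{\left(q,Y \right)} = 8 - Y - q$ ($s{\left(q,Y \right)} = 8 - \left(q + Y\right) = 8 - \left(Y + q\right) = 8 - Y - q$)
$d{\left(E \right)} = E^{2} - E$
$\left(-131 + h{\left(d{\left(s{\left(1,4 \right)} \right)} \right)}\right)^{2} = \left(-131 + \left(8 - 4 - 1\right) \left(-1 - -3\right)\right)^{2} = \left(-131 + 3 \left(-1 + 3\right)\right)^{2} = \left(-131 + 3 \cdot 2\right)^{2} = \left(-131 + 6\right)^{2} = \left(-125\right)^{2} = 15625$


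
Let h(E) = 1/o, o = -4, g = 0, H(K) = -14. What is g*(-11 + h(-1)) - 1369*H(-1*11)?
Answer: 19166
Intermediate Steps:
h(E) = -¼ (h(E) = 1/(-4) = -¼)
g*(-11 + h(-1)) - 1369*H(-1*11) = 0*(-11 - ¼) - 1369*(-14) = 0*(-45/4) + 19166 = 0 + 19166 = 19166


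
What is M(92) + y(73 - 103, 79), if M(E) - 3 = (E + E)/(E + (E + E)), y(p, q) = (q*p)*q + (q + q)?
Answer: -561205/3 ≈ -1.8707e+5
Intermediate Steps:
y(p, q) = 2*q + p*q**2 (y(p, q) = (p*q)*q + 2*q = p*q**2 + 2*q = 2*q + p*q**2)
M(E) = 11/3 (M(E) = 3 + (E + E)/(E + (E + E)) = 3 + (2*E)/(E + 2*E) = 3 + (2*E)/((3*E)) = 3 + (2*E)*(1/(3*E)) = 3 + 2/3 = 11/3)
M(92) + y(73 - 103, 79) = 11/3 + 79*(2 + (73 - 103)*79) = 11/3 + 79*(2 - 30*79) = 11/3 + 79*(2 - 2370) = 11/3 + 79*(-2368) = 11/3 - 187072 = -561205/3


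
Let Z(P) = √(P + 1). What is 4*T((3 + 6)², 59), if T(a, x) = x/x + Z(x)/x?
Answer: 4 + 8*√15/59 ≈ 4.5251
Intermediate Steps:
Z(P) = √(1 + P)
T(a, x) = 1 + √(1 + x)/x (T(a, x) = x/x + √(1 + x)/x = 1 + √(1 + x)/x)
4*T((3 + 6)², 59) = 4*((59 + √(1 + 59))/59) = 4*((59 + √60)/59) = 4*((59 + 2*√15)/59) = 4*(1 + 2*√15/59) = 4 + 8*√15/59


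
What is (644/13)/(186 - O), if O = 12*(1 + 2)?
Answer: 322/975 ≈ 0.33026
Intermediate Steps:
O = 36 (O = 12*3 = 36)
(644/13)/(186 - O) = (644/13)/(186 - 1*36) = (644*(1/13))/(186 - 36) = (644/13)/150 = (644/13)*(1/150) = 322/975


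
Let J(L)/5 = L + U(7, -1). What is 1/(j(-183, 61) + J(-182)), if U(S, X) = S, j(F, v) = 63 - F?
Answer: -1/629 ≈ -0.0015898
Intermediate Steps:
J(L) = 35 + 5*L (J(L) = 5*(L + 7) = 5*(7 + L) = 35 + 5*L)
1/(j(-183, 61) + J(-182)) = 1/((63 - 1*(-183)) + (35 + 5*(-182))) = 1/((63 + 183) + (35 - 910)) = 1/(246 - 875) = 1/(-629) = -1/629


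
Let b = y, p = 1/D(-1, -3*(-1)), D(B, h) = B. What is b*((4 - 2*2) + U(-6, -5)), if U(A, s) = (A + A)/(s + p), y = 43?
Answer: 86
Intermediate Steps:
p = -1 (p = 1/(-1) = -1)
b = 43
U(A, s) = 2*A/(-1 + s) (U(A, s) = (A + A)/(s - 1) = (2*A)/(-1 + s) = 2*A/(-1 + s))
b*((4 - 2*2) + U(-6, -5)) = 43*((4 - 2*2) + 2*(-6)/(-1 - 5)) = 43*((4 - 4) + 2*(-6)/(-6)) = 43*(0 + 2*(-6)*(-1/6)) = 43*(0 + 2) = 43*2 = 86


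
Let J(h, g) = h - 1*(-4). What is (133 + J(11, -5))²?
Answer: 21904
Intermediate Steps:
J(h, g) = 4 + h (J(h, g) = h + 4 = 4 + h)
(133 + J(11, -5))² = (133 + (4 + 11))² = (133 + 15)² = 148² = 21904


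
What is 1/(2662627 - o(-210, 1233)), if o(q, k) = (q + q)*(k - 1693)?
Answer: 1/2469427 ≈ 4.0495e-7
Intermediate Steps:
o(q, k) = 2*q*(-1693 + k) (o(q, k) = (2*q)*(-1693 + k) = 2*q*(-1693 + k))
1/(2662627 - o(-210, 1233)) = 1/(2662627 - 2*(-210)*(-1693 + 1233)) = 1/(2662627 - 2*(-210)*(-460)) = 1/(2662627 - 1*193200) = 1/(2662627 - 193200) = 1/2469427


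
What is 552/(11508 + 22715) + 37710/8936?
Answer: 647741001/152908364 ≈ 4.2361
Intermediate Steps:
552/(11508 + 22715) + 37710/8936 = 552/34223 + 37710*(1/8936) = 552*(1/34223) + 18855/4468 = 552/34223 + 18855/4468 = 647741001/152908364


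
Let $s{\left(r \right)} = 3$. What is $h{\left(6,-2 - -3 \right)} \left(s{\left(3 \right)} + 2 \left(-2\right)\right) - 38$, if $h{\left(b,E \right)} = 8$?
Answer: $-46$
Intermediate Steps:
$h{\left(6,-2 - -3 \right)} \left(s{\left(3 \right)} + 2 \left(-2\right)\right) - 38 = 8 \left(3 + 2 \left(-2\right)\right) - 38 = 8 \left(3 - 4\right) - 38 = 8 \left(-1\right) - 38 = -8 - 38 = -46$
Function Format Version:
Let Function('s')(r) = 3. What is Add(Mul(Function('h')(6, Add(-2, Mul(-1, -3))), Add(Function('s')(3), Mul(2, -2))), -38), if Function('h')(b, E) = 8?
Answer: -46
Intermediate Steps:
Add(Mul(Function('h')(6, Add(-2, Mul(-1, -3))), Add(Function('s')(3), Mul(2, -2))), -38) = Add(Mul(8, Add(3, Mul(2, -2))), -38) = Add(Mul(8, Add(3, -4)), -38) = Add(Mul(8, -1), -38) = Add(-8, -38) = -46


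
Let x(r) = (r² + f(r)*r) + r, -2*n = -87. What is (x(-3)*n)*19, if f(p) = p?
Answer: 24795/2 ≈ 12398.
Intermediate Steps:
n = 87/2 (n = -½*(-87) = 87/2 ≈ 43.500)
x(r) = r + 2*r² (x(r) = (r² + r*r) + r = (r² + r²) + r = 2*r² + r = r + 2*r²)
(x(-3)*n)*19 = (-3*(1 + 2*(-3))*(87/2))*19 = (-3*(1 - 6)*(87/2))*19 = (-3*(-5)*(87/2))*19 = (15*(87/2))*19 = (1305/2)*19 = 24795/2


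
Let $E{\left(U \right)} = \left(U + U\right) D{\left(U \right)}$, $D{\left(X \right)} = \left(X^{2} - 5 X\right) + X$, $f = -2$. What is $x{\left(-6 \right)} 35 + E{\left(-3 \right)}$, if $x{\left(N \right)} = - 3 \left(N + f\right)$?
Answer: $714$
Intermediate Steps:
$x{\left(N \right)} = 6 - 3 N$ ($x{\left(N \right)} = - 3 \left(N - 2\right) = - 3 \left(-2 + N\right) = 6 - 3 N$)
$D{\left(X \right)} = X^{2} - 4 X$
$E{\left(U \right)} = 2 U^{2} \left(-4 + U\right)$ ($E{\left(U \right)} = \left(U + U\right) U \left(-4 + U\right) = 2 U U \left(-4 + U\right) = 2 U^{2} \left(-4 + U\right)$)
$x{\left(-6 \right)} 35 + E{\left(-3 \right)} = \left(6 - -18\right) 35 + 2 \left(-3\right)^{2} \left(-4 - 3\right) = \left(6 + 18\right) 35 + 2 \cdot 9 \left(-7\right) = 24 \cdot 35 - 126 = 840 - 126 = 714$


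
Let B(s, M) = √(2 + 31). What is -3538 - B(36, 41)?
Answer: -3538 - √33 ≈ -3543.7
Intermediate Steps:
B(s, M) = √33
-3538 - B(36, 41) = -3538 - √33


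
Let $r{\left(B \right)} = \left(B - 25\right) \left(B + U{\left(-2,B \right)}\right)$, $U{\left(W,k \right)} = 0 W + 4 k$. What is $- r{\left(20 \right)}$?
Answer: $500$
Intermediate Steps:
$U{\left(W,k \right)} = 4 k$ ($U{\left(W,k \right)} = 0 + 4 k = 4 k$)
$r{\left(B \right)} = 5 B \left(-25 + B\right)$ ($r{\left(B \right)} = \left(B - 25\right) \left(B + 4 B\right) = \left(B - 25\right) 5 B = \left(-25 + B\right) 5 B = 5 B \left(-25 + B\right)$)
$- r{\left(20 \right)} = - 5 \cdot 20 \left(-25 + 20\right) = - 5 \cdot 20 \left(-5\right) = \left(-1\right) \left(-500\right) = 500$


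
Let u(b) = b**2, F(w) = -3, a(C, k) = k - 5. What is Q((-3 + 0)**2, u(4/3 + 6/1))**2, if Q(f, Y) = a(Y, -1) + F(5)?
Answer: 81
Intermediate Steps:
a(C, k) = -5 + k
Q(f, Y) = -9 (Q(f, Y) = (-5 - 1) - 3 = -6 - 3 = -9)
Q((-3 + 0)**2, u(4/3 + 6/1))**2 = (-9)**2 = 81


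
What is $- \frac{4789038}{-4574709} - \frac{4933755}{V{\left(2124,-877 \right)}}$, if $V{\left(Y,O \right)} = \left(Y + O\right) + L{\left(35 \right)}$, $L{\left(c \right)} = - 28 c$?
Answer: $- \frac{2507690525461}{135716367} \approx -18477.0$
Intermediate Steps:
$V{\left(Y,O \right)} = -980 + O + Y$ ($V{\left(Y,O \right)} = \left(Y + O\right) - 980 = \left(O + Y\right) - 980 = -980 + O + Y$)
$- \frac{4789038}{-4574709} - \frac{4933755}{V{\left(2124,-877 \right)}} = - \frac{4789038}{-4574709} - \frac{4933755}{-980 - 877 + 2124} = \left(-4789038\right) \left(- \frac{1}{4574709}\right) - \frac{4933755}{267} = \frac{1596346}{1524903} - \frac{1644585}{89} = - \frac{2507690525461}{135716367}$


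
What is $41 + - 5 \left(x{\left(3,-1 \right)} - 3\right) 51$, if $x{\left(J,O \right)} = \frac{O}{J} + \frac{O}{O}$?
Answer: $636$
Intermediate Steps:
$x{\left(J,O \right)} = 1 + \frac{O}{J}$ ($x{\left(J,O \right)} = \frac{O}{J} + 1 = 1 + \frac{O}{J}$)
$41 + - 5 \left(x{\left(3,-1 \right)} - 3\right) 51 = 41 + - 5 \left(\frac{3 - 1}{3} - 3\right) 51 = 41 + - 5 \left(\frac{1}{3} \cdot 2 - 3\right) 51 = 41 + - 5 \left(\frac{2}{3} - 3\right) 51 = 41 + \left(-5\right) \left(- \frac{7}{3}\right) 51 = 41 + \frac{35}{3} \cdot 51 = 41 + 595 = 636$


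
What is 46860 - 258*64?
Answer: 30348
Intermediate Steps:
46860 - 258*64 = 46860 - 1*16512 = 46860 - 16512 = 30348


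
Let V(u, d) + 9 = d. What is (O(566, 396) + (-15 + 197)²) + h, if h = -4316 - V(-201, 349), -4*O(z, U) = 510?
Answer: 56681/2 ≈ 28341.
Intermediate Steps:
V(u, d) = -9 + d
O(z, U) = -255/2 (O(z, U) = -¼*510 = -255/2)
h = -4656 (h = -4316 - (-9 + 349) = -4316 - 1*340 = -4316 - 340 = -4656)
(O(566, 396) + (-15 + 197)²) + h = (-255/2 + (-15 + 197)²) - 4656 = (-255/2 + 182²) - 4656 = (-255/2 + 33124) - 4656 = 65993/2 - 4656 = 56681/2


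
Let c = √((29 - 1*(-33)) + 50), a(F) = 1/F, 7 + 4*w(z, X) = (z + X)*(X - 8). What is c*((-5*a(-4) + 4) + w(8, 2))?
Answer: -46*√7 ≈ -121.70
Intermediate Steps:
w(z, X) = -7/4 + (-8 + X)*(X + z)/4 (w(z, X) = -7/4 + ((z + X)*(X - 8))/4 = -7/4 + ((X + z)*(-8 + X))/4 = -7/4 + ((-8 + X)*(X + z))/4 = -7/4 + (-8 + X)*(X + z)/4)
c = 4*√7 (c = √((29 + 33) + 50) = √(62 + 50) = √112 = 4*√7 ≈ 10.583)
c*((-5*a(-4) + 4) + w(8, 2)) = (4*√7)*((-5/(-4) + 4) + (-7/4 - 2*2 - 2*8 + (¼)*2² + (¼)*2*8)) = (4*√7)*((-5*(-¼) + 4) + (-7/4 - 4 - 16 + (¼)*4 + 4)) = (4*√7)*((5/4 + 4) + (-7/4 - 4 - 16 + 1 + 4)) = (4*√7)*(21/4 - 67/4) = (4*√7)*(-23/2) = -46*√7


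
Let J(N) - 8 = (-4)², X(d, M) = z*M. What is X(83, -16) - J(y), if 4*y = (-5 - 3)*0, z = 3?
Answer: -72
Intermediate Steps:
X(d, M) = 3*M
y = 0 (y = ((-5 - 3)*0)/4 = (-8*0)/4 = (¼)*0 = 0)
J(N) = 24 (J(N) = 8 + (-4)² = 8 + 16 = 24)
X(83, -16) - J(y) = 3*(-16) - 1*24 = -48 - 24 = -72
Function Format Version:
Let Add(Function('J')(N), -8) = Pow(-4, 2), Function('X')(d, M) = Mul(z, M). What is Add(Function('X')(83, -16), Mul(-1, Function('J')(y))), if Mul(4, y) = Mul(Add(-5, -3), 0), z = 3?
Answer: -72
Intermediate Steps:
Function('X')(d, M) = Mul(3, M)
y = 0 (y = Mul(Rational(1, 4), Mul(Add(-5, -3), 0)) = Mul(Rational(1, 4), Mul(-8, 0)) = Mul(Rational(1, 4), 0) = 0)
Function('J')(N) = 24 (Function('J')(N) = Add(8, Pow(-4, 2)) = Add(8, 16) = 24)
Add(Function('X')(83, -16), Mul(-1, Function('J')(y))) = Add(Mul(3, -16), Mul(-1, 24)) = Add(-48, -24) = -72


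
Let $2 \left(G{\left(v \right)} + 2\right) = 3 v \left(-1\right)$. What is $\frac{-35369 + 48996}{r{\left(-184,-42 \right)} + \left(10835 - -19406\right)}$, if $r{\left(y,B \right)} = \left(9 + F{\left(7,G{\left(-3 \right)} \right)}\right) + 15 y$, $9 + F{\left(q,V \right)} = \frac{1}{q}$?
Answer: $\frac{95389}{192368} \approx 0.49587$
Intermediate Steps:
$G{\left(v \right)} = -2 - \frac{3 v}{2}$ ($G{\left(v \right)} = -2 + \frac{3 v \left(-1\right)}{2} = -2 + \frac{\left(-3\right) v}{2} = -2 - \frac{3 v}{2}$)
$F{\left(q,V \right)} = -9 + \frac{1}{q}$
$r{\left(y,B \right)} = \frac{1}{7} + 15 y$ ($r{\left(y,B \right)} = \left(9 - \left(9 - \frac{1}{7}\right)\right) + 15 y = \left(9 + \left(-9 + \frac{1}{7}\right)\right) + 15 y = \left(9 - \frac{62}{7}\right) + 15 y = \frac{1}{7} + 15 y$)
$\frac{-35369 + 48996}{r{\left(-184,-42 \right)} + \left(10835 - -19406\right)} = \frac{-35369 + 48996}{\left(\frac{1}{7} + 15 \left(-184\right)\right) + \left(10835 - -19406\right)} = \frac{13627}{\left(\frac{1}{7} - 2760\right) + \left(10835 + 19406\right)} = \frac{13627}{- \frac{19319}{7} + 30241} = \frac{13627}{\frac{192368}{7}} = 13627 \cdot \frac{7}{192368} = \frac{95389}{192368}$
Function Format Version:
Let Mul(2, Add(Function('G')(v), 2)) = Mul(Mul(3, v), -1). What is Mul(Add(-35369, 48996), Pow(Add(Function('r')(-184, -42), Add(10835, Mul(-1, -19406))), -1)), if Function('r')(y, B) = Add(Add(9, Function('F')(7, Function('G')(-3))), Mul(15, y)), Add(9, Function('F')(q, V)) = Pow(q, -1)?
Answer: Rational(95389, 192368) ≈ 0.49587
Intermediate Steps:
Function('G')(v) = Add(-2, Mul(Rational(-3, 2), v)) (Function('G')(v) = Add(-2, Mul(Rational(1, 2), Mul(Mul(3, v), -1))) = Add(-2, Mul(Rational(1, 2), Mul(-3, v))) = Add(-2, Mul(Rational(-3, 2), v)))
Function('F')(q, V) = Add(-9, Pow(q, -1))
Function('r')(y, B) = Add(Rational(1, 7), Mul(15, y)) (Function('r')(y, B) = Add(Add(9, Add(-9, Pow(7, -1))), Mul(15, y)) = Add(Add(9, Add(-9, Rational(1, 7))), Mul(15, y)) = Add(Add(9, Rational(-62, 7)), Mul(15, y)) = Add(Rational(1, 7), Mul(15, y)))
Mul(Add(-35369, 48996), Pow(Add(Function('r')(-184, -42), Add(10835, Mul(-1, -19406))), -1)) = Mul(Add(-35369, 48996), Pow(Add(Add(Rational(1, 7), Mul(15, -184)), Add(10835, Mul(-1, -19406))), -1)) = Mul(13627, Pow(Add(Add(Rational(1, 7), -2760), Add(10835, 19406)), -1)) = Mul(13627, Pow(Add(Rational(-19319, 7), 30241), -1)) = Mul(13627, Pow(Rational(192368, 7), -1)) = Mul(13627, Rational(7, 192368)) = Rational(95389, 192368)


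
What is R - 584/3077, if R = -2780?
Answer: -8554644/3077 ≈ -2780.2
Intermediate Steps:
R - 584/3077 = -2780 - 584/3077 = -8554644/3077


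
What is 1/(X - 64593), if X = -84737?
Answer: -1/149330 ≈ -6.6966e-6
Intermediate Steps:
1/(X - 64593) = 1/(-84737 - 64593) = 1/(-149330) = -1/149330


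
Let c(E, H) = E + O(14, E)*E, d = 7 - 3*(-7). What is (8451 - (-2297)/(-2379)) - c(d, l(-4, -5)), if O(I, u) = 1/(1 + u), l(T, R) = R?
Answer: 580977968/68991 ≈ 8421.1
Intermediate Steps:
d = 28 (d = 7 + 21 = 28)
c(E, H) = E + E/(1 + E)
(8451 - (-2297)/(-2379)) - c(d, l(-4, -5)) = (8451 - (-2297)/(-2379)) - 28*(2 + 28)/(1 + 28) = (8451 - (-2297)*(-1)/2379) - 28*30/29 = (8451 - 1*2297/2379) - 28*30/29 = (8451 - 2297/2379) - 1*840/29 = 20102632/2379 - 840/29 = 580977968/68991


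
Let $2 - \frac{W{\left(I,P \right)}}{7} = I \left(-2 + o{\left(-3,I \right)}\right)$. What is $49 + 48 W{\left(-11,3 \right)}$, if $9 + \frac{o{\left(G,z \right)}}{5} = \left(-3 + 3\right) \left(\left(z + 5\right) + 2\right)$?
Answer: $-172991$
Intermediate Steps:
$o{\left(G,z \right)} = -45$ ($o{\left(G,z \right)} = -45 + 5 \left(-3 + 3\right) \left(\left(z + 5\right) + 2\right) = -45 + 5 \cdot 0 \left(\left(5 + z\right) + 2\right) = -45 + 5 \cdot 0 \left(7 + z\right) = -45 + 5 \cdot 0 = -45 + 0 = -45$)
$W{\left(I,P \right)} = 14 + 329 I$ ($W{\left(I,P \right)} = 14 - 7 I \left(-2 - 45\right) = 14 - 7 I \left(-47\right) = 14 - 7 \left(- 47 I\right) = 14 + 329 I$)
$49 + 48 W{\left(-11,3 \right)} = 49 + 48 \left(14 + 329 \left(-11\right)\right) = 49 + 48 \left(14 - 3619\right) = 49 + 48 \left(-3605\right) = 49 - 173040 = -172991$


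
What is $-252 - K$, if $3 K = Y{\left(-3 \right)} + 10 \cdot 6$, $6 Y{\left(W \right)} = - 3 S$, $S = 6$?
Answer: $-271$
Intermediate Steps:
$Y{\left(W \right)} = -3$ ($Y{\left(W \right)} = \frac{\left(-3\right) 6}{6} = \frac{1}{6} \left(-18\right) = -3$)
$K = 19$ ($K = \frac{-3 + 10 \cdot 6}{3} = \frac{-3 + 60}{3} = \frac{1}{3} \cdot 57 = 19$)
$-252 - K = -252 - 19 = -271$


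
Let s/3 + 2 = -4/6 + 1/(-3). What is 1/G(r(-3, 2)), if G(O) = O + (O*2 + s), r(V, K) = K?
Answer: -⅓ ≈ -0.33333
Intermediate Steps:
s = -9 (s = -6 + 3*(-4/6 + 1/(-3)) = -6 + 3*(-4*⅙ + 1*(-⅓)) = -6 + 3*(-⅔ - ⅓) = -6 + 3*(-1) = -6 - 3 = -9)
G(O) = -9 + 3*O (G(O) = O + (O*2 - 9) = O + (2*O - 9) = O + (-9 + 2*O) = -9 + 3*O)
1/G(r(-3, 2)) = 1/(-9 + 3*2) = 1/(-9 + 6) = 1/(-3) = -⅓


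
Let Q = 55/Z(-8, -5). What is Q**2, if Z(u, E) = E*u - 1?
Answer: 3025/1521 ≈ 1.9888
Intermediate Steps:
Z(u, E) = -1 + E*u
Q = 55/39 (Q = 55/(-1 - 5*(-8)) = 55/(-1 + 40) = 55/39 ≈ 1.4103)
Q**2 = (55/39)**2 = 3025/1521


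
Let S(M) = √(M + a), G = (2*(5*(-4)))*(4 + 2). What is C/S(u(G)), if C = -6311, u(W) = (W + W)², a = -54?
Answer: -6311*√25594/76782 ≈ -13.149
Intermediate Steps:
G = -240 (G = (2*(-20))*6 = -40*6 = -240)
u(W) = 4*W² (u(W) = (2*W)² = 4*W²)
S(M) = √(-54 + M) (S(M) = √(M - 54) = √(-54 + M))
C/S(u(G)) = -6311/√(-54 + 4*(-240)²) = -6311/√(-54 + 4*57600) = -6311/√(-54 + 230400) = -6311*√25594/76782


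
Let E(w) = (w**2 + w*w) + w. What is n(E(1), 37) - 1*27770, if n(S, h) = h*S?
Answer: -27659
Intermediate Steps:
E(w) = w + 2*w**2 (E(w) = (w**2 + w**2) + w = 2*w**2 + w = w + 2*w**2)
n(S, h) = S*h
n(E(1), 37) - 1*27770 = (1*(1 + 2*1))*37 - 1*27770 = (1*(1 + 2))*37 - 27770 = (1*3)*37 - 27770 = 3*37 - 27770 = 111 - 27770 = -27659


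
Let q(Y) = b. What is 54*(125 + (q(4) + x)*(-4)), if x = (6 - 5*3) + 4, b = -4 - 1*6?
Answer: 9990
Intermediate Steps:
b = -10 (b = -4 - 6 = -10)
q(Y) = -10
x = -5 (x = (6 - 15) + 4 = -9 + 4 = -5)
54*(125 + (q(4) + x)*(-4)) = 54*(125 + (-10 - 5)*(-4)) = 54*(125 - 15*(-4)) = 54*(125 + 60) = 54*185 = 9990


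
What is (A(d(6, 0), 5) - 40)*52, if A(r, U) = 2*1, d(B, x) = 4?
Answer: -1976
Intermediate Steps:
A(r, U) = 2
(A(d(6, 0), 5) - 40)*52 = (2 - 40)*52 = -38*52 = -1976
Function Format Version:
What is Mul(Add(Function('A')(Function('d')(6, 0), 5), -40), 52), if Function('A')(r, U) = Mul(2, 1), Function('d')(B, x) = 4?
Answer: -1976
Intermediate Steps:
Function('A')(r, U) = 2
Mul(Add(Function('A')(Function('d')(6, 0), 5), -40), 52) = Mul(Add(2, -40), 52) = Mul(-38, 52) = -1976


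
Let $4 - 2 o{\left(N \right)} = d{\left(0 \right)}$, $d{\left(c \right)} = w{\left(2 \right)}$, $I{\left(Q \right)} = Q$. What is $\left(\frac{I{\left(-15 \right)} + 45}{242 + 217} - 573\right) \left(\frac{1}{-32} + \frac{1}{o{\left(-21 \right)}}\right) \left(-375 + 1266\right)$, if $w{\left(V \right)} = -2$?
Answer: $- \frac{83889663}{544} \approx -1.5421 \cdot 10^{5}$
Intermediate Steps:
$d{\left(c \right)} = -2$
$o{\left(N \right)} = 3$ ($o{\left(N \right)} = 2 - -1 = 2 + 1 = 3$)
$\left(\frac{I{\left(-15 \right)} + 45}{242 + 217} - 573\right) \left(\frac{1}{-32} + \frac{1}{o{\left(-21 \right)}}\right) \left(-375 + 1266\right) = \left(\frac{-15 + 45}{242 + 217} - 573\right) \left(\frac{1}{-32} + \frac{1}{3}\right) \left(-375 + 1266\right) = \left(\frac{30}{459} - 573\right) \left(- \frac{1}{32} + \frac{1}{3}\right) 891 = \left(30 \cdot \frac{1}{459} - 573\right) \frac{29}{96} \cdot 891 = \left(\frac{10}{153} - 573\right) \frac{29}{96} \cdot 891 = \left(- \frac{87659}{153}\right) \frac{29}{96} \cdot 891 = \left(- \frac{2542111}{14688}\right) 891 = - \frac{83889663}{544}$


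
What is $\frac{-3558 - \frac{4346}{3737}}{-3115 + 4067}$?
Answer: $- \frac{1662574}{444703} \approx -3.7386$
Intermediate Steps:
$\frac{-3558 - \frac{4346}{3737}}{-3115 + 4067} = \frac{-3558 - \frac{4346}{3737}}{952} = \left(-3558 - \frac{4346}{3737}\right) \frac{1}{952} = \left(- \frac{13300592}{3737}\right) \frac{1}{952} = - \frac{1662574}{444703}$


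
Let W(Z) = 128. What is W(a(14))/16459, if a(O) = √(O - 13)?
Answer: 128/16459 ≈ 0.0077769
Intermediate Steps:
a(O) = √(-13 + O)
W(a(14))/16459 = 128/16459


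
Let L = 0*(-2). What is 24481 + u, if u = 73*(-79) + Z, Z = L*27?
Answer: 18714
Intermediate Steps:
L = 0
Z = 0 (Z = 0*27 = 0)
u = -5767 (u = 73*(-79) + 0 = -5767 + 0 = -5767)
24481 + u = 24481 - 5767 = 18714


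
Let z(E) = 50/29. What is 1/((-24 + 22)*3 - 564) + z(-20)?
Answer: 28471/16530 ≈ 1.7224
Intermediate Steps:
z(E) = 50/29 (z(E) = 50*(1/29) = 50/29)
1/((-24 + 22)*3 - 564) + z(-20) = 1/((-24 + 22)*3 - 564) + 50/29 = 1/(-2*3 - 564) + 50/29 = 1/(-6 - 564) + 50/29 = 1/(-570) + 50/29 = -1/570 + 50/29 = 28471/16530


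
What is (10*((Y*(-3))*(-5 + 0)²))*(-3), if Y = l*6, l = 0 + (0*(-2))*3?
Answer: 0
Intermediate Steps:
l = 0 (l = 0 + 0*3 = 0 + 0 = 0)
Y = 0 (Y = 0*6 = 0)
(10*((Y*(-3))*(-5 + 0)²))*(-3) = (10*((0*(-3))*(-5 + 0)²))*(-3) = (10*(0*(-5)²))*(-3) = (10*(0*25))*(-3) = (10*0)*(-3) = 0*(-3) = 0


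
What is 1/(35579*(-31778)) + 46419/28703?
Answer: 52482688967875/32452457447786 ≈ 1.6172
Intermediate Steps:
1/(35579*(-31778)) + 46419/28703 = (1/35579)*(-1/31778) + 46419*(1/28703) = -1/1130629462 + 46419/28703 = 52482688967875/32452457447786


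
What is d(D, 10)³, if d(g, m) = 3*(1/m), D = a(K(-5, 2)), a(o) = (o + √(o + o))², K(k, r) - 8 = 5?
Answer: 27/1000 ≈ 0.027000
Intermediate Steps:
K(k, r) = 13 (K(k, r) = 8 + 5 = 13)
a(o) = (o + √2*√o)² (a(o) = (o + √(2*o))² = (o + √2*√o)²)
D = (13 + √26)² (D = (13 + √2*√13)² = (13 + √26)² ≈ 327.57)
d(g, m) = 3/m
d(D, 10)³ = (3/10)³ = 27/1000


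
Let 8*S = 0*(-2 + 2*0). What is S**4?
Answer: 0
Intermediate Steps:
S = 0 (S = (0*(-2 + 2*0))/8 = (0*(-2 + 0))/8 = (0*(-2))/8 = (1/8)*0 = 0)
S**4 = 0**4 = 0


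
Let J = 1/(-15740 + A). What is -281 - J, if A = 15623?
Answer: -32876/117 ≈ -280.99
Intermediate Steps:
J = -1/117 (J = 1/(-15740 + 15623) = 1/(-117) = -1/117 ≈ -0.0085470)
-281 - J = -281 - 1*(-1/117) = -281 + 1/117 = -32876/117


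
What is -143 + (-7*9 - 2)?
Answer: -208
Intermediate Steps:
-143 + (-7*9 - 2) = -143 + (-63 - 2) = -143 - 65 = -208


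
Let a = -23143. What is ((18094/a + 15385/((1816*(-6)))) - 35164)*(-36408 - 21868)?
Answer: 129193855400256199/63041532 ≈ 2.0493e+9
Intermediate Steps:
((18094/a + 15385/((1816*(-6)))) - 35164)*(-36408 - 21868) = ((18094/(-23143) + 15385/((1816*(-6)))) - 35164)*(-36408 - 21868) = ((18094*(-1/23143) + 15385/(-10896)) - 35164)*(-58276) = ((-18094/23143 + 15385*(-1/10896)) - 35164)*(-58276) = ((-18094/23143 - 15385/10896) - 35164)*(-58276) = (-553207279/252166128 - 35164)*(-58276) = -8867722932271/252166128*(-58276) = 129193855400256199/63041532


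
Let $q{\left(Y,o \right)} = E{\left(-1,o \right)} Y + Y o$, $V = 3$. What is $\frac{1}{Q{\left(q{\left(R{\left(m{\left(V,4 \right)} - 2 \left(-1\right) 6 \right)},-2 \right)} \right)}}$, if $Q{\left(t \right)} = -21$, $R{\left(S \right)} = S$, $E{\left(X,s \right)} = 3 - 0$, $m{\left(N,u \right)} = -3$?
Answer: $- \frac{1}{21} \approx -0.047619$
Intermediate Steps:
$E{\left(X,s \right)} = 3$ ($E{\left(X,s \right)} = 3 + 0 = 3$)
$q{\left(Y,o \right)} = 3 Y + Y o$
$\frac{1}{Q{\left(q{\left(R{\left(m{\left(V,4 \right)} - 2 \left(-1\right) 6 \right)},-2 \right)} \right)}} = \frac{1}{-21} = - \frac{1}{21}$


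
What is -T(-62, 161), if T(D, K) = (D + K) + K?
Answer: -260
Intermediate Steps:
T(D, K) = D + 2*K
-T(-62, 161) = -(-62 + 2*161) = -(-62 + 322) = -1*260 = -260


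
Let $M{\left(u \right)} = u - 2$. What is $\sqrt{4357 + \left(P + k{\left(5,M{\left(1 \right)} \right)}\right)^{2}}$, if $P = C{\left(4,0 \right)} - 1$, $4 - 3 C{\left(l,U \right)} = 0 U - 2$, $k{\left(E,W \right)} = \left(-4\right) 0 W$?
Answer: $\sqrt{4358} \approx 66.015$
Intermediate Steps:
$M{\left(u \right)} = -2 + u$ ($M{\left(u \right)} = u - 2 = -2 + u$)
$k{\left(E,W \right)} = 0$ ($k{\left(E,W \right)} = 0 W = 0$)
$C{\left(l,U \right)} = 2$ ($C{\left(l,U \right)} = \frac{4}{3} - \frac{0 U - 2}{3} = \frac{4}{3} - \frac{0 - 2}{3} = \frac{4}{3} - - \frac{2}{3} = \frac{4}{3} + \frac{2}{3} = 2$)
$P = 1$ ($P = 2 - 1 = 1$)
$\sqrt{4357 + \left(P + k{\left(5,M{\left(1 \right)} \right)}\right)^{2}} = \sqrt{4357 + \left(1 + 0\right)^{2}} = \sqrt{4357 + 1^{2}} = \sqrt{4357 + 1} = \sqrt{4358}$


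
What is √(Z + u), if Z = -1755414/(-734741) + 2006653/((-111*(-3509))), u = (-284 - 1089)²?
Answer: √1275964775898122527091335230/26016444069 ≈ 1373.0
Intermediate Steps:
u = 1885129 (u = (-1373)² = 1885129)
Z = 196191111769/26016444069 (Z = -1755414*(-1/734741) + 2006653/389499 = 1755414/734741 + 2006653*(1/389499) = 1755414/734741 + 182423/35409 = 196191111769/26016444069 ≈ 7.5410)
√(Z + u) = √(196191111769/26016444069 + 1885129) = √(49044549382461670/26016444069) = √1275964775898122527091335230/26016444069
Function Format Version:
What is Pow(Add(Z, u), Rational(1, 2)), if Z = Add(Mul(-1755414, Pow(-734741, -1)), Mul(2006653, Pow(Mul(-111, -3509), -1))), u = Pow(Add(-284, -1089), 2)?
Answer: Mul(Rational(1, 26016444069), Pow(1275964775898122527091335230, Rational(1, 2))) ≈ 1373.0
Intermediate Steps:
u = 1885129 (u = Pow(-1373, 2) = 1885129)
Z = Rational(196191111769, 26016444069) (Z = Add(Mul(-1755414, Rational(-1, 734741)), Mul(2006653, Pow(389499, -1))) = Add(Rational(1755414, 734741), Mul(2006653, Rational(1, 389499))) = Add(Rational(1755414, 734741), Rational(182423, 35409)) = Rational(196191111769, 26016444069) ≈ 7.5410)
Pow(Add(Z, u), Rational(1, 2)) = Pow(Add(Rational(196191111769, 26016444069), 1885129), Rational(1, 2)) = Pow(Rational(49044549382461670, 26016444069), Rational(1, 2)) = Mul(Rational(1, 26016444069), Pow(1275964775898122527091335230, Rational(1, 2)))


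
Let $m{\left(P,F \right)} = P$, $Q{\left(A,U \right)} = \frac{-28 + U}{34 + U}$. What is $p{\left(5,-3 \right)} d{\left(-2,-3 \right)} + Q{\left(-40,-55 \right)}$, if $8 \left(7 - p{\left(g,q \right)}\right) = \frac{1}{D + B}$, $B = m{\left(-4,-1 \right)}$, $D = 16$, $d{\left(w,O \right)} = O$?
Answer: $- \frac{11435}{672} \approx -17.016$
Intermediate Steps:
$Q{\left(A,U \right)} = \frac{-28 + U}{34 + U}$
$B = -4$
$p{\left(g,q \right)} = \frac{671}{96}$ ($p{\left(g,q \right)} = 7 - \frac{1}{8 \left(16 - 4\right)} = 7 - \frac{1}{8 \cdot 12} = 7 - \frac{1}{96} = \frac{671}{96}$)
$p{\left(5,-3 \right)} d{\left(-2,-3 \right)} + Q{\left(-40,-55 \right)} = \frac{671}{96} \left(-3\right) + \frac{-28 - 55}{34 - 55} = - \frac{671}{32} + \frac{1}{-21} \left(-83\right) = - \frac{671}{32} - - \frac{83}{21} = - \frac{671}{32} + \frac{83}{21} = - \frac{11435}{672}$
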